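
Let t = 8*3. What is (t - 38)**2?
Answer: 196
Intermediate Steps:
t = 24
(t - 38)**2 = (24 - 38)**2 = (-14)**2 = 196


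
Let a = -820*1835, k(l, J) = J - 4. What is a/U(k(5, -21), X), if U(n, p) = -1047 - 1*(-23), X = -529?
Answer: 376175/256 ≈ 1469.4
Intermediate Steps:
k(l, J) = -4 + J
U(n, p) = -1024 (U(n, p) = -1047 + 23 = -1024)
a = -1504700
a/U(k(5, -21), X) = -1504700/(-1024) = -1504700*(-1/1024) = 376175/256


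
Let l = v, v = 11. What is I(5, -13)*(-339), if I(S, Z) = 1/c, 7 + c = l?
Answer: -339/4 ≈ -84.750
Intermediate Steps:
l = 11
c = 4 (c = -7 + 11 = 4)
I(S, Z) = 1/4
I(5, -13)*(-339) = (1/4)*(-339) = -339/4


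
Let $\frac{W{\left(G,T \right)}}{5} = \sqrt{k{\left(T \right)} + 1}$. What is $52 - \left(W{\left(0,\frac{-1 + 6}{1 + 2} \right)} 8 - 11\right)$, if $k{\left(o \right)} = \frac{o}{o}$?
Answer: $63 - 40 \sqrt{2} \approx 6.4315$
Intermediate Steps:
$k{\left(o \right)} = 1$
$W{\left(G,T \right)} = 5 \sqrt{2}$ ($W{\left(G,T \right)} = 5 \sqrt{1 + 1} = 5 \sqrt{2}$)
$52 - \left(W{\left(0,\frac{-1 + 6}{1 + 2} \right)} 8 - 11\right) = 52 - \left(5 \sqrt{2} \cdot 8 - 11\right) = 52 - \left(40 \sqrt{2} - 11\right) = 52 - \left(-11 + 40 \sqrt{2}\right) = 52 + \left(11 - 40 \sqrt{2}\right) = 63 - 40 \sqrt{2}$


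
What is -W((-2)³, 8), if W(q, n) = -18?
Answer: 18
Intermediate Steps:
-W((-2)³, 8) = -1*(-18) = 18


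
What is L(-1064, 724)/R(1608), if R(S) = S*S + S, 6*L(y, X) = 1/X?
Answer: 1/11239109568 ≈ 8.8975e-11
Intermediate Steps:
L(y, X) = 1/(6*X)
R(S) = S + S² (R(S) = S² + S = S + S²)
L(-1064, 724)/R(1608) = ((⅙)/724)/((1608*(1 + 1608))) = ((⅙)*(1/724))/((1608*1609)) = (1/4344)/2587272 = (1/4344)*(1/2587272) = 1/11239109568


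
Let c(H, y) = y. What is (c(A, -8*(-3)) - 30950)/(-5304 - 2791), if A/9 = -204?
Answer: 30926/8095 ≈ 3.8204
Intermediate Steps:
A = -1836 (A = 9*(-204) = -1836)
(c(A, -8*(-3)) - 30950)/(-5304 - 2791) = (-8*(-3) - 30950)/(-5304 - 2791) = (24 - 30950)/(-8095) = -30926*(-1/8095) = 30926/8095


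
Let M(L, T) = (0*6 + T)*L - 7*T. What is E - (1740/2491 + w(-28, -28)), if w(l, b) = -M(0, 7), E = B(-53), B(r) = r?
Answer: -255822/2491 ≈ -102.70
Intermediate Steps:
E = -53
M(L, T) = -7*T + L*T (M(L, T) = (0 + T)*L - 7*T = T*L - 7*T = L*T - 7*T = -7*T + L*T)
w(l, b) = 49 (w(l, b) = -7*(-7 + 0) = -7*(-7) = -1*(-49) = 49)
E - (1740/2491 + w(-28, -28)) = -53 - (1740/2491 + 49) = -53 - 1*123799/2491 = -53 - 123799/2491 = -255822/2491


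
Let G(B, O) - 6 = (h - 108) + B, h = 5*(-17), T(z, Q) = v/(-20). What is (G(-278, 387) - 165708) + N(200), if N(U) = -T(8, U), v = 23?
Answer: -3323437/20 ≈ -1.6617e+5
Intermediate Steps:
T(z, Q) = -23/20 (T(z, Q) = 23/(-20) = 23*(-1/20) = -23/20)
h = -85
G(B, O) = -187 + B (G(B, O) = 6 + ((-85 - 108) + B) = 6 + (-193 + B) = -187 + B)
N(U) = 23/20 (N(U) = -1*(-23/20) = 23/20)
(G(-278, 387) - 165708) + N(200) = ((-187 - 278) - 165708) + 23/20 = (-465 - 165708) + 23/20 = -166173 + 23/20 = -3323437/20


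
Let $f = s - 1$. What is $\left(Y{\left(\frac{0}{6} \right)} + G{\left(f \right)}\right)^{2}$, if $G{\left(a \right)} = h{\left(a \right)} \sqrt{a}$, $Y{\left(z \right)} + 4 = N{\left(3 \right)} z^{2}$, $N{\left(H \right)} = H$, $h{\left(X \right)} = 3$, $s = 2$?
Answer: $1$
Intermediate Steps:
$f = 1$ ($f = 2 - 1 = 1$)
$Y{\left(z \right)} = -4 + 3 z^{2}$
$G{\left(a \right)} = 3 \sqrt{a}$
$\left(Y{\left(\frac{0}{6} \right)} + G{\left(f \right)}\right)^{2} = \left(\left(-4 + 3 \left(\frac{0}{6}\right)^{2}\right) + 3 \sqrt{1}\right)^{2} = \left(\left(-4 + 3 \left(0 \cdot \frac{1}{6}\right)^{2}\right) + 3 \cdot 1\right)^{2} = \left(\left(-4 + 3 \cdot 0^{2}\right) + 3\right)^{2} = \left(\left(-4 + 3 \cdot 0\right) + 3\right)^{2} = \left(\left(-4 + 0\right) + 3\right)^{2} = \left(-4 + 3\right)^{2} = \left(-1\right)^{2} = 1$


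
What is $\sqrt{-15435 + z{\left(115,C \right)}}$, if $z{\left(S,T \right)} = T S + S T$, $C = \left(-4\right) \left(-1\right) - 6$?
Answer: $17 i \sqrt{55} \approx 126.08 i$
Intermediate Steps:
$C = -2$ ($C = 4 - 6 = -2$)
$z{\left(S,T \right)} = 2 S T$ ($z{\left(S,T \right)} = S T + S T = 2 S T$)
$\sqrt{-15435 + z{\left(115,C \right)}} = \sqrt{-15435 + 2 \cdot 115 \left(-2\right)} = \sqrt{-15435 - 460} = \sqrt{-15895} = 17 i \sqrt{55}$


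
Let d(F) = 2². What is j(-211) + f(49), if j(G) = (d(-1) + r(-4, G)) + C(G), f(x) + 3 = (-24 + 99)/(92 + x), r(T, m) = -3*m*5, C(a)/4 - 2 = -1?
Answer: 149015/47 ≈ 3170.5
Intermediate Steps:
C(a) = 4 (C(a) = 8 + 4*(-1) = 8 - 4 = 4)
d(F) = 4
r(T, m) = -15*m
f(x) = -3 + 75/(92 + x) (f(x) = -3 + (-24 + 99)/(92 + x) = -3 + 75/(92 + x))
j(G) = 8 - 15*G (j(G) = (4 - 15*G) + 4 = 8 - 15*G)
j(-211) + f(49) = (8 - 15*(-211)) + 3*(-67 - 1*49)/(92 + 49) = (8 + 3165) + 3*(-67 - 49)/141 = 3173 + 3*(1/141)*(-116) = 3173 - 116/47 = 149015/47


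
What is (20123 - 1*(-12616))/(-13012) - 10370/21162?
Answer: -413878579/137679972 ≈ -3.0061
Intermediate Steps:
(20123 - 1*(-12616))/(-13012) - 10370/21162 = (20123 + 12616)*(-1/13012) - 10370*1/21162 = 32739*(-1/13012) - 5185/10581 = -32739/13012 - 5185/10581 = -413878579/137679972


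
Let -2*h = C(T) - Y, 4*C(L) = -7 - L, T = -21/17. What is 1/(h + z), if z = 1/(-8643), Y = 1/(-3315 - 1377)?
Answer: 9011768/6491771 ≈ 1.3882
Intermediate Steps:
T = -21/17 (T = -21*1/17 = -21/17 ≈ -1.2353)
Y = -1/4692 (Y = 1/(-4692) = -1/4692 ≈ -0.00021313)
C(L) = -7/4 - L/4 (C(L) = (-7 - L)/4 = -7/4 - L/4)
z = -1/8643 ≈ -0.00011570
h = 6761/9384 (h = -((-7/4 - ¼*(-21/17)) - 1*(-1/4692))/2 = -((-7/4 + 21/68) + 1/4692)/2 = -(-49/34 + 1/4692)/2 = -½*(-6761/4692) = 6761/9384 ≈ 0.72048)
1/(h + z) = 1/(6761/9384 - 1/8643) = 1/(6491771/9011768) = 9011768/6491771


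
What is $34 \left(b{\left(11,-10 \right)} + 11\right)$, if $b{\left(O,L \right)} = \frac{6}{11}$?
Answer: $\frac{4318}{11} \approx 392.55$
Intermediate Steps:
$b{\left(O,L \right)} = \frac{6}{11}$ ($b{\left(O,L \right)} = 6 \cdot \frac{1}{11} = \frac{6}{11}$)
$34 \left(b{\left(11,-10 \right)} + 11\right) = 34 \left(\frac{6}{11} + 11\right) = 34 \cdot \frac{127}{11} = \frac{4318}{11}$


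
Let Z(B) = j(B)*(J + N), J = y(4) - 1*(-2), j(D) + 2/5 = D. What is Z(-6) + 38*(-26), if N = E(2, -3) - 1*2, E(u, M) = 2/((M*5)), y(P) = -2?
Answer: -73076/75 ≈ -974.35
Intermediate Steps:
E(u, M) = 2/(5*M) (E(u, M) = 2/((5*M)) = 2*(1/(5*M)) = 2/(5*M))
N = -32/15 (N = (⅖)/(-3) - 1*2 = (⅖)*(-⅓) - 2 = -2/15 - 2 = -32/15 ≈ -2.1333)
j(D) = -⅖ + D
J = 0 (J = -2 - 1*(-2) = -2 + 2 = 0)
Z(B) = 64/75 - 32*B/15 (Z(B) = (-⅖ + B)*(0 - 32/15) = (-⅖ + B)*(-32/15) = 64/75 - 32*B/15)
Z(-6) + 38*(-26) = (64/75 - 32/15*(-6)) + 38*(-26) = (64/75 + 64/5) - 988 = 1024/75 - 988 = -73076/75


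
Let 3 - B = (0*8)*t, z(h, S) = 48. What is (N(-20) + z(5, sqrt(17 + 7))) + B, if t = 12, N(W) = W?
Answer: 31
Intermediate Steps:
B = 3 (B = 3 - 0*8*12 = 3 - 0*12 = 3 - 1*0 = 3 + 0 = 3)
(N(-20) + z(5, sqrt(17 + 7))) + B = (-20 + 48) + 3 = 28 + 3 = 31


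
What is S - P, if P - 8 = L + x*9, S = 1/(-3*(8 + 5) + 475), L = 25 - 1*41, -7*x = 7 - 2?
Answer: 44043/3052 ≈ 14.431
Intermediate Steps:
x = -5/7 (x = -(7 - 2)/7 = -⅐*5 = -5/7 ≈ -0.71429)
L = -16 (L = 25 - 41 = -16)
S = 1/436 (S = 1/(-3*13 + 475) = 1/(-39 + 475) = 1/436 ≈ 0.0022936)
P = -101/7 (P = 8 + (-16 - 5/7*9) = 8 + (-16 - 45/7) = 8 - 157/7 = -101/7 ≈ -14.429)
S - P = 1/436 - 1*(-101/7) = 1/436 + 101/7 = 44043/3052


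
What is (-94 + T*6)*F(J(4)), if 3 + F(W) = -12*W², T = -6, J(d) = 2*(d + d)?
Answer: 399750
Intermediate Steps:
J(d) = 4*d (J(d) = 2*(2*d) = 4*d)
F(W) = -3 - 12*W²
(-94 + T*6)*F(J(4)) = (-94 - 6*6)*(-3 - 12*(4*4)²) = (-94 - 36)*(-3 - 12*16²) = -130*(-3 - 12*256) = -130*(-3 - 3072) = -130*(-3075) = 399750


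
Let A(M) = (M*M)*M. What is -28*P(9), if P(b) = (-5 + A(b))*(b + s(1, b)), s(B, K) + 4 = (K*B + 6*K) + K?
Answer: -1560944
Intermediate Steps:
A(M) = M**3 (A(M) = M**2*M = M**3)
s(B, K) = -4 + 7*K + B*K (s(B, K) = -4 + ((K*B + 6*K) + K) = -4 + ((B*K + 6*K) + K) = -4 + ((6*K + B*K) + K) = -4 + (7*K + B*K) = -4 + 7*K + B*K)
P(b) = (-5 + b**3)*(-4 + 9*b) (P(b) = (-5 + b**3)*(b + (-4 + 7*b + 1*b)) = (-5 + b**3)*(b + (-4 + 7*b + b)) = (-5 + b**3)*(b + (-4 + 8*b)) = (-5 + b**3)*(-4 + 9*b))
-28*P(9) = -28*(20 - 45*9 - 4*9**3 + 9*9**4) = -28*(20 - 405 - 4*729 + 9*6561) = -28*(20 - 405 - 2916 + 59049) = -28*55748 = -1560944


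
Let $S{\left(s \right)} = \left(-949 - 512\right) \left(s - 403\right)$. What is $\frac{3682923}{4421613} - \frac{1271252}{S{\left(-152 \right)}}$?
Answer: $- \frac{878222613437}{1195095669705} \approx -0.73486$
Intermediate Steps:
$S{\left(s \right)} = 588783 - 1461 s$ ($S{\left(s \right)} = - 1461 \left(-403 + s\right) = 588783 - 1461 s$)
$\frac{3682923}{4421613} - \frac{1271252}{S{\left(-152 \right)}} = \frac{3682923}{4421613} - \frac{1271252}{588783 - -222072} = 3682923 \cdot \frac{1}{4421613} - \frac{1271252}{588783 + 222072} = \frac{1227641}{1473871} - \frac{1271252}{810855} = - \frac{878222613437}{1195095669705}$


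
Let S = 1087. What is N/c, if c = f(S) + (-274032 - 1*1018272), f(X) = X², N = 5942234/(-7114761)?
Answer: 5942234/787853059335 ≈ 7.5423e-6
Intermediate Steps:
N = -5942234/7114761 (N = 5942234*(-1/7114761) = -5942234/7114761 ≈ -0.83520)
c = -110735 (c = 1087² + (-274032 - 1*1018272) = 1181569 + (-274032 - 1018272) = 1181569 - 1292304 = -110735)
N/c = -5942234/7114761/(-110735) = -5942234/7114761*(-1/110735) = 5942234/787853059335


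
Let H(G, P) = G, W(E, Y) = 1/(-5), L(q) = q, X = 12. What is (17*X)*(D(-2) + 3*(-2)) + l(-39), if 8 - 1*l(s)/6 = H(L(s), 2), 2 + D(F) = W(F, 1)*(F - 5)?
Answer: -5322/5 ≈ -1064.4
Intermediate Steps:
W(E, Y) = -⅕
D(F) = -1 - F/5 (D(F) = -2 - (F - 5)/5 = -2 - (-5 + F)/5 = -2 + (1 - F/5) = -1 - F/5)
l(s) = 48 - 6*s
(17*X)*(D(-2) + 3*(-2)) + l(-39) = (17*12)*((-1 - ⅕*(-2)) + 3*(-2)) + (48 - 6*(-39)) = 204*((-1 + ⅖) - 6) + (48 + 234) = 204*(-⅗ - 6) + 282 = 204*(-33/5) + 282 = -6732/5 + 282 = -5322/5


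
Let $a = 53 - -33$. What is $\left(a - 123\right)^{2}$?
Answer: $1369$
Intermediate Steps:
$a = 86$ ($a = 53 + 33 = 86$)
$\left(a - 123\right)^{2} = \left(86 - 123\right)^{2} = \left(-37\right)^{2} = 1369$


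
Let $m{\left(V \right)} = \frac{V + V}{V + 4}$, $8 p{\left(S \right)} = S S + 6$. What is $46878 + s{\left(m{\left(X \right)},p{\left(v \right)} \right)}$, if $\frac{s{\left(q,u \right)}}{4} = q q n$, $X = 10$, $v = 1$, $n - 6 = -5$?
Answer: $\frac{2297422}{49} \approx 46886.0$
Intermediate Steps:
$n = 1$ ($n = 6 - 5 = 1$)
$p{\left(S \right)} = \frac{3}{4} + \frac{S^{2}}{8}$ ($p{\left(S \right)} = \frac{S S + 6}{8} = \frac{S^{2} + 6}{8} = \frac{6 + S^{2}}{8} = \frac{3}{4} + \frac{S^{2}}{8}$)
$m{\left(V \right)} = \frac{2 V}{4 + V}$
$s{\left(q,u \right)} = 4 q^{2}$ ($s{\left(q,u \right)} = 4 q q 1 = 4 q^{2} \cdot 1 = 4 q^{2}$)
$46878 + s{\left(m{\left(X \right)},p{\left(v \right)} \right)} = 46878 + 4 \left(2 \cdot 10 \frac{1}{4 + 10}\right)^{2} = 46878 + 4 \left(2 \cdot 10 \cdot \frac{1}{14}\right)^{2} = 46878 + 4 \left(\frac{10}{7}\right)^{2} = 46878 + 4 \cdot \frac{100}{49} = 46878 + \frac{400}{49} = \frac{2297422}{49}$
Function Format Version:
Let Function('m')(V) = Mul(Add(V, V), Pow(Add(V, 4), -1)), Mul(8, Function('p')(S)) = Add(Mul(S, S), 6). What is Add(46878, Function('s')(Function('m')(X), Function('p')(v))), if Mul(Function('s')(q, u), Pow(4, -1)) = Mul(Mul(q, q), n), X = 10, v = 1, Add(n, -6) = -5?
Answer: Rational(2297422, 49) ≈ 46886.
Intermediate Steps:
n = 1 (n = Add(6, -5) = 1)
Function('p')(S) = Add(Rational(3, 4), Mul(Rational(1, 8), Pow(S, 2))) (Function('p')(S) = Mul(Rational(1, 8), Add(Mul(S, S), 6)) = Mul(Rational(1, 8), Add(Pow(S, 2), 6)) = Mul(Rational(1, 8), Add(6, Pow(S, 2))) = Add(Rational(3, 4), Mul(Rational(1, 8), Pow(S, 2))))
Function('m')(V) = Mul(2, V, Pow(Add(4, V), -1)) (Function('m')(V) = Mul(Mul(2, V), Pow(Add(4, V), -1)) = Mul(2, V, Pow(Add(4, V), -1)))
Function('s')(q, u) = Mul(4, Pow(q, 2)) (Function('s')(q, u) = Mul(4, Mul(Mul(q, q), 1)) = Mul(4, Mul(Pow(q, 2), 1)) = Mul(4, Pow(q, 2)))
Add(46878, Function('s')(Function('m')(X), Function('p')(v))) = Add(46878, Mul(4, Pow(Mul(2, 10, Pow(Add(4, 10), -1)), 2))) = Add(46878, Mul(4, Pow(Mul(2, 10, Pow(14, -1)), 2))) = Add(46878, Mul(4, Pow(Mul(2, 10, Rational(1, 14)), 2))) = Add(46878, Mul(4, Pow(Rational(10, 7), 2))) = Add(46878, Mul(4, Rational(100, 49))) = Add(46878, Rational(400, 49)) = Rational(2297422, 49)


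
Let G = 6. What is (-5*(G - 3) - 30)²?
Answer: 2025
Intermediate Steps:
(-5*(G - 3) - 30)² = (-5*(6 - 3) - 30)² = (-5*3 - 30)² = (-15 - 30)² = (-45)² = 2025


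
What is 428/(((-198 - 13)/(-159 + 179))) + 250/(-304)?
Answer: -1327495/32072 ≈ -41.391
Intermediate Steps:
428/(((-198 - 13)/(-159 + 179))) + 250/(-304) = 428/((-211/20)) + 250*(-1/304) = 428/((-211*1/20)) - 125/152 = 428/(-211/20) - 125/152 = 428*(-20/211) - 125/152 = -8560/211 - 125/152 = -1327495/32072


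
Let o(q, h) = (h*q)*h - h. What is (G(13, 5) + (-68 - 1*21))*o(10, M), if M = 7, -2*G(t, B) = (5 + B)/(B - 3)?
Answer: -88389/2 ≈ -44195.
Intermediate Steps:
G(t, B) = -(5 + B)/(2*(-3 + B)) (G(t, B) = -(5 + B)/(2*(B - 3)) = -(5 + B)/(2*(-3 + B)))
o(q, h) = -h + q*h**2 (o(q, h) = q*h**2 - h = -h + q*h**2)
(G(13, 5) + (-68 - 1*21))*o(10, M) = ((-5 - 1*5)/(2*(-3 + 5)) + (-68 - 1*21))*(7*(-1 + 7*10)) = ((1/2)*(-5 - 5)/2 + (-68 - 21))*(7*(-1 + 70)) = ((1/2)*(1/2)*(-10) - 89)*(7*69) = (-5/2 - 89)*483 = -183/2*483 = -88389/2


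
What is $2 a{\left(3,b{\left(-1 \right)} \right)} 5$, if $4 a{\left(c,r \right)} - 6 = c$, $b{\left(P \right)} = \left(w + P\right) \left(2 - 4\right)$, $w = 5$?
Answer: $\frac{45}{2} \approx 22.5$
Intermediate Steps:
$b{\left(P \right)} = -10 - 2 P$ ($b{\left(P \right)} = \left(5 + P\right) \left(2 - 4\right) = \left(5 + P\right) \left(-2\right) = -10 - 2 P$)
$a{\left(c,r \right)} = \frac{3}{2} + \frac{c}{4}$
$2 a{\left(3,b{\left(-1 \right)} \right)} 5 = 2 \left(\frac{3}{2} + \frac{1}{4} \cdot 3\right) 5 = 2 \left(\frac{3}{2} + \frac{3}{4}\right) 5 = 2 \cdot \frac{9}{4} \cdot 5 = \frac{9}{2} \cdot 5 = \frac{45}{2}$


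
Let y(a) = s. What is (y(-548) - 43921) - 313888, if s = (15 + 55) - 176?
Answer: -357915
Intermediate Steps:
s = -106 (s = 70 - 176 = -106)
y(a) = -106
(y(-548) - 43921) - 313888 = (-106 - 43921) - 313888 = -44027 - 313888 = -357915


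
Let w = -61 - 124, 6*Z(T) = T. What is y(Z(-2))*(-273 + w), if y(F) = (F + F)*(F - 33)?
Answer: -91600/9 ≈ -10178.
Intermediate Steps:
Z(T) = T/6
y(F) = 2*F*(-33 + F) (y(F) = (2*F)*(-33 + F) = 2*F*(-33 + F))
w = -185
y(Z(-2))*(-273 + w) = (2*((⅙)*(-2))*(-33 + (⅙)*(-2)))*(-273 - 185) = (2*(-⅓)*(-33 - ⅓))*(-458) = (2*(-⅓)*(-100/3))*(-458) = (200/9)*(-458) = -91600/9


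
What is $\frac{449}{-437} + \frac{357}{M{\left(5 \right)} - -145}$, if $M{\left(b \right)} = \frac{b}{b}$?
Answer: $\frac{90455}{63802} \approx 1.4177$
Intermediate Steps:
$M{\left(b \right)} = 1$
$\frac{449}{-437} + \frac{357}{M{\left(5 \right)} - -145} = \frac{449}{-437} + \frac{357}{1 - -145} = 449 \left(- \frac{1}{437}\right) + \frac{357}{1 + 145} = - \frac{449}{437} + \frac{357}{146} = \frac{90455}{63802}$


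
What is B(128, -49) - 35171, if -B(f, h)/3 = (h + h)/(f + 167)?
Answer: -10375151/295 ≈ -35170.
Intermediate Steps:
B(f, h) = -6*h/(167 + f) (B(f, h) = -3*(h + h)/(f + 167) = -3*2*h/(167 + f) = -6*h/(167 + f))
B(128, -49) - 35171 = -6*(-49)/(167 + 128) - 35171 = -6*(-49)/295 - 35171 = -6*(-49)*1/295 - 35171 = 294/295 - 35171 = -10375151/295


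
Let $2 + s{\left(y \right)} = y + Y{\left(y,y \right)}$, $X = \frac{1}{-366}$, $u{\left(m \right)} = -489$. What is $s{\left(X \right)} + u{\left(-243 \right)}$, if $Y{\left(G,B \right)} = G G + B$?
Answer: $- \frac{65773127}{133956} \approx -491.01$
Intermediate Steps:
$Y{\left(G,B \right)} = B + G^{2}$ ($Y{\left(G,B \right)} = G^{2} + B = B + G^{2}$)
$X = - \frac{1}{366} \approx -0.0027322$
$s{\left(y \right)} = -2 + y^{2} + 2 y$ ($s{\left(y \right)} = -2 + \left(y + \left(y + y^{2}\right)\right) = -2 + \left(y^{2} + 2 y\right) = -2 + y^{2} + 2 y$)
$s{\left(X \right)} + u{\left(-243 \right)} = \left(-2 + \left(- \frac{1}{366}\right)^{2} + 2 \left(- \frac{1}{366}\right)\right) - 489 = \left(-2 + \frac{1}{133956} - \frac{1}{183}\right) - 489 = - \frac{268643}{133956} - 489 = - \frac{65773127}{133956}$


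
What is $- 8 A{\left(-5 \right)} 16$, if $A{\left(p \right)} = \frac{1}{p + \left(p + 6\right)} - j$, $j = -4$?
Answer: $-480$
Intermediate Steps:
$A{\left(p \right)} = 4 + \frac{1}{6 + 2 p}$ ($A{\left(p \right)} = \frac{1}{p + \left(p + 6\right)} - -4 = \frac{1}{p + \left(6 + p\right)} + 4 = \frac{1}{6 + 2 p} + 4 = 4 + \frac{1}{6 + 2 p}$)
$- 8 A{\left(-5 \right)} 16 = - 8 \frac{25 + 8 \left(-5\right)}{2 \left(3 - 5\right)} 16 = - 8 \frac{25 - 40}{2 \left(-2\right)} 16 = - 8 \cdot \frac{1}{2} \left(- \frac{1}{2}\right) \left(-15\right) 16 = \left(-8\right) \frac{15}{4} \cdot 16 = \left(-30\right) 16 = -480$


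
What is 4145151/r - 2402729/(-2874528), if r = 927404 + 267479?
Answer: 14786332649435/3434724640224 ≈ 4.3050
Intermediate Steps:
r = 1194883
4145151/r - 2402729/(-2874528) = 4145151/1194883 - 2402729/(-2874528) = 4145151*(1/1194883) - 2402729*(-1/2874528) = 4145151/1194883 + 2402729/2874528 = 14786332649435/3434724640224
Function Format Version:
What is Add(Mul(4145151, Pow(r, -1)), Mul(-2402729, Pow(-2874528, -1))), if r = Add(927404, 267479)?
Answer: Rational(14786332649435, 3434724640224) ≈ 4.3050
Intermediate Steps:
r = 1194883
Add(Mul(4145151, Pow(r, -1)), Mul(-2402729, Pow(-2874528, -1))) = Add(Mul(4145151, Pow(1194883, -1)), Mul(-2402729, Pow(-2874528, -1))) = Add(Mul(4145151, Rational(1, 1194883)), Mul(-2402729, Rational(-1, 2874528))) = Add(Rational(4145151, 1194883), Rational(2402729, 2874528)) = Rational(14786332649435, 3434724640224)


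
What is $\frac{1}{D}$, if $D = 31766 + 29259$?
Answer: $\frac{1}{61025} \approx 1.6387 \cdot 10^{-5}$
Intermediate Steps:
$D = 61025$
$\frac{1}{D} = \frac{1}{61025}$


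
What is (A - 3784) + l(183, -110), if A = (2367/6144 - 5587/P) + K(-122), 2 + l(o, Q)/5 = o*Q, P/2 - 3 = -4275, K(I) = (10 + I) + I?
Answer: -57239037017/546816 ≈ -1.0468e+5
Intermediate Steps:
K(I) = 10 + 2*I
P = -8544 (P = 6 + 2*(-4275) = 6 - 8550 = -8544)
l(o, Q) = -10 + 5*Q*o (l(o, Q) = -10 + 5*(o*Q) = -10 + 5*(Q*o) = -10 + 5*Q*o)
A = -127386713/546816 (A = (2367/6144 - 5587/(-8544)) + (10 + 2*(-122)) = (2367*(1/6144) - 5587*(-1/8544)) + (10 - 244) = (789/2048 + 5587/8544) - 234 = 568231/546816 - 234 = -127386713/546816 ≈ -232.96)
(A - 3784) + l(183, -110) = (-127386713/546816 - 3784) + (-10 + 5*(-110)*183) = -2196538457/546816 + (-10 - 100650) = -2196538457/546816 - 100660 = -57239037017/546816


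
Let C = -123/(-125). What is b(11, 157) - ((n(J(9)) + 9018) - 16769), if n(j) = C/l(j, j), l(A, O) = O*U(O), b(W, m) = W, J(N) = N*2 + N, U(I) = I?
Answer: 235770709/30375 ≈ 7762.0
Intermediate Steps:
J(N) = 3*N (J(N) = 2*N + N = 3*N)
C = 123/125 (C = -123*(-1/125) = 123/125 ≈ 0.98400)
l(A, O) = O**2 (l(A, O) = O*O = O**2)
n(j) = 123/(125*j**2) (n(j) = 123/(125*(j**2)) = 123/(125*j**2))
b(11, 157) - ((n(J(9)) + 9018) - 16769) = 11 - ((123/(125*(3*9)**2) + 9018) - 16769) = 11 - (((123/125)/27**2 + 9018) - 16769) = 11 - (((123/125)*(1/729) + 9018) - 16769) = 11 - ((41/30375 + 9018) - 16769) = 11 - (273921791/30375 - 16769) = 11 - 1*(-235436584/30375) = 11 + 235436584/30375 = 235770709/30375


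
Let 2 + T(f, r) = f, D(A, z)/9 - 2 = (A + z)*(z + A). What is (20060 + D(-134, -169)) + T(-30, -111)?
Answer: 846327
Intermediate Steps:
D(A, z) = 18 + 9*(A + z)² (D(A, z) = 18 + 9*((A + z)*(z + A)) = 18 + 9*((A + z)*(A + z)) = 18 + 9*(A + z)²)
T(f, r) = -2 + f
(20060 + D(-134, -169)) + T(-30, -111) = (20060 + (18 + 9*(-134 - 169)²)) + (-2 - 30) = (20060 + (18 + 9*(-303)²)) - 32 = (20060 + (18 + 9*91809)) - 32 = (20060 + (18 + 826281)) - 32 = (20060 + 826299) - 32 = 846359 - 32 = 846327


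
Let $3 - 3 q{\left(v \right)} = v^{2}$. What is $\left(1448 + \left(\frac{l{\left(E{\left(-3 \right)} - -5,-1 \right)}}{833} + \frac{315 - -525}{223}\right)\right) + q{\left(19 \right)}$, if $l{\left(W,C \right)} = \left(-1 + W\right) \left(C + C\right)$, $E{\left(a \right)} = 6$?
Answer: $\frac{742521154}{557277} \approx 1332.4$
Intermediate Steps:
$l{\left(W,C \right)} = 2 C \left(-1 + W\right)$ ($l{\left(W,C \right)} = \left(-1 + W\right) 2 C = 2 C \left(-1 + W\right)$)
$q{\left(v \right)} = 1 - \frac{v^{2}}{3}$
$\left(1448 + \left(\frac{l{\left(E{\left(-3 \right)} - -5,-1 \right)}}{833} + \frac{315 - -525}{223}\right)\right) + q{\left(19 \right)} = \left(1448 + \left(\frac{2 \left(-1\right) \left(-1 + \left(6 - -5\right)\right)}{833} + \frac{315 - -525}{223}\right)\right) + \left(1 - \frac{19^{2}}{3}\right) = \left(1448 + \left(2 \left(-1\right) \left(-1 + \left(6 + 5\right)\right) \frac{1}{833} + \left(315 + 525\right) \frac{1}{223}\right)\right) + \left(1 - \frac{361}{3}\right) = \left(1448 + \left(2 \left(-1\right) \left(-1 + 11\right) \frac{1}{833} + 840 \cdot \frac{1}{223}\right)\right) + \left(1 - \frac{361}{3}\right) = \left(1448 + \left(2 \left(-1\right) 10 \cdot \frac{1}{833} + \frac{840}{223}\right)\right) - \frac{358}{3} = \left(1448 + \left(\left(-20\right) \frac{1}{833} + \frac{840}{223}\right)\right) - \frac{358}{3} = \left(1448 + \left(- \frac{20}{833} + \frac{840}{223}\right)\right) - \frac{358}{3} = \left(1448 + \frac{695260}{185759}\right) - \frac{358}{3} = \frac{269674292}{185759} - \frac{358}{3} = \frac{742521154}{557277}$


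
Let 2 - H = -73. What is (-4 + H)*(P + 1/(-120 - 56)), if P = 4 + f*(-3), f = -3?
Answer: 162377/176 ≈ 922.60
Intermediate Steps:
H = 75 (H = 2 - 1*(-73) = 2 + 73 = 75)
P = 13 (P = 4 - 3*(-3) = 4 + 9 = 13)
(-4 + H)*(P + 1/(-120 - 56)) = (-4 + 75)*(13 + 1/(-120 - 56)) = 71*(13 + 1/(-176)) = 71*(13 - 1/176) = 71*(2287/176) = 162377/176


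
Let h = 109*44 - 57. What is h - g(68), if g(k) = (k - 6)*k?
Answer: 523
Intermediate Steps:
g(k) = k*(-6 + k) (g(k) = (-6 + k)*k = k*(-6 + k))
h = 4739 (h = 4796 - 57 = 4739)
h - g(68) = 4739 - 68*(-6 + 68) = 4739 - 68*62 = 4739 - 1*4216 = 4739 - 4216 = 523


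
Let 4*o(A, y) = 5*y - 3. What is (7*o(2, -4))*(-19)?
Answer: 3059/4 ≈ 764.75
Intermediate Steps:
o(A, y) = -¾ + 5*y/4 (o(A, y) = (5*y - 3)/4 = (-3 + 5*y)/4 = -¾ + 5*y/4)
(7*o(2, -4))*(-19) = (7*(-¾ + (5/4)*(-4)))*(-19) = (7*(-¾ - 5))*(-19) = (7*(-23/4))*(-19) = -161/4*(-19) = 3059/4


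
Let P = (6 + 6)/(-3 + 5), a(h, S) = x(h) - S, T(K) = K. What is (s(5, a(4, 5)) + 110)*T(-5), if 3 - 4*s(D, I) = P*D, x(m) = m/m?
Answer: -2065/4 ≈ -516.25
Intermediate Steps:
x(m) = 1
a(h, S) = 1 - S
P = 6 (P = 12/2 = 12*(½) = 6)
s(D, I) = ¾ - 3*D/2
(s(5, a(4, 5)) + 110)*T(-5) = ((¾ - 3/2*5) + 110)*(-5) = ((¾ - 15/2) + 110)*(-5) = (-27/4 + 110)*(-5) = (413/4)*(-5) = -2065/4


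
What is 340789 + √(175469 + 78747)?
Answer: 340789 + 2*√63554 ≈ 3.4129e+5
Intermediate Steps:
340789 + √(175469 + 78747) = 340789 + √254216 = 340789 + 2*√63554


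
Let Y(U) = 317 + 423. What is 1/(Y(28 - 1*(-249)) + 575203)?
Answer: 1/575943 ≈ 1.7363e-6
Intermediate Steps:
Y(U) = 740
1/(Y(28 - 1*(-249)) + 575203) = 1/(740 + 575203) = 1/575943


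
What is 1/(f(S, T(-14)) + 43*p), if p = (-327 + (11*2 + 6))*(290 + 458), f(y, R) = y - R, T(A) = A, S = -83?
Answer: -1/9617105 ≈ -1.0398e-7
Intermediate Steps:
p = -223652 (p = (-327 + (22 + 6))*748 = (-327 + 28)*748 = -299*748 = -223652)
1/(f(S, T(-14)) + 43*p) = 1/((-83 - 1*(-14)) + 43*(-223652)) = 1/((-83 + 14) - 9617036) = 1/(-69 - 9617036) = 1/(-9617105) = -1/9617105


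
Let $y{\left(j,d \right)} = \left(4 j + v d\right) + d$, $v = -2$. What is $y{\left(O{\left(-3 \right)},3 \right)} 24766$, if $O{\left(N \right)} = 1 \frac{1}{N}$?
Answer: $- \frac{321958}{3} \approx -1.0732 \cdot 10^{5}$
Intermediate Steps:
$O{\left(N \right)} = \frac{1}{N}$
$y{\left(j,d \right)} = - d + 4 j$ ($y{\left(j,d \right)} = \left(4 j - 2 d\right) + d = \left(- 2 d + 4 j\right) + d = - d + 4 j$)
$y{\left(O{\left(-3 \right)},3 \right)} 24766 = \left(\left(-1\right) 3 + \frac{4}{-3}\right) 24766 = \left(-3 + 4 \left(- \frac{1}{3}\right)\right) 24766 = \left(-3 - \frac{4}{3}\right) 24766 = \left(- \frac{13}{3}\right) 24766 = - \frac{321958}{3}$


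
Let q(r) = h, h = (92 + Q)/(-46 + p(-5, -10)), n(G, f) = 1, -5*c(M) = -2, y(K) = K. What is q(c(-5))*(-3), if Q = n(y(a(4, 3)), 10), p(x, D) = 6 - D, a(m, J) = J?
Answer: 93/10 ≈ 9.3000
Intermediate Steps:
c(M) = 2/5 (c(M) = -1/5*(-2) = 2/5)
Q = 1
h = -31/10 (h = (92 + 1)/(-46 + (6 - 1*(-10))) = 93/(-46 + (6 + 10)) = 93/(-46 + 16) = 93/(-30) = 93*(-1/30) = -31/10 ≈ -3.1000)
q(r) = -31/10
q(c(-5))*(-3) = -31/10*(-3) = 93/10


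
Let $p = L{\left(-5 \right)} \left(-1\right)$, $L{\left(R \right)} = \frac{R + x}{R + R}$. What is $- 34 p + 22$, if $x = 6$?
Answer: $\frac{93}{5} \approx 18.6$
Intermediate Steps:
$L{\left(R \right)} = \frac{6 + R}{2 R}$ ($L{\left(R \right)} = \frac{R + 6}{R + R} = \frac{6 + R}{2 R}$)
$p = \frac{1}{10}$ ($p = \frac{6 - 5}{2 \left(-5\right)} \left(-1\right) = \frac{1}{2} \left(- \frac{1}{5}\right) 1 \left(-1\right) = \left(- \frac{1}{10}\right) \left(-1\right) = \frac{1}{10} \approx 0.1$)
$- 34 p + 22 = \left(-34\right) \frac{1}{10} + 22 = - \frac{17}{5} + 22 = \frac{93}{5}$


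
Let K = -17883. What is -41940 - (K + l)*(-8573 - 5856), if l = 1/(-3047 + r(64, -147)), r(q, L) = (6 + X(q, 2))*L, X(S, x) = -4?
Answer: -862231085156/3341 ≈ -2.5808e+8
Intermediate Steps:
r(q, L) = 2*L (r(q, L) = (6 - 4)*L = 2*L)
l = -1/3341 (l = 1/(-3047 + 2*(-147)) = 1/(-3047 - 294) = 1/(-3341) = -1/3341 ≈ -0.00029931)
-41940 - (K + l)*(-8573 - 5856) = -41940 - (-17883 - 1/3341)*(-8573 - 5856) = -41940 - (-59747104)*(-14429)/3341 = -41940 - 1*862090963616/3341 = -41940 - 862090963616/3341 = -862231085156/3341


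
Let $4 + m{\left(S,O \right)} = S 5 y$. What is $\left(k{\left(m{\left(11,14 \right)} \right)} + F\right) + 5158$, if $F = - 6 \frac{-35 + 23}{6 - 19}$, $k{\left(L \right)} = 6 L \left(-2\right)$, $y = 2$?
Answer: $\frac{50446}{13} \approx 3880.5$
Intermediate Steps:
$m{\left(S,O \right)} = -4 + 10 S$ ($m{\left(S,O \right)} = -4 + S 5 \cdot 2 = -4 + 5 S 2 = -4 + 10 S$)
$k{\left(L \right)} = - 12 L$
$F = - \frac{72}{13}$ ($F = - 6 \left(- \frac{12}{-13}\right) = - 6 \left(\left(-12\right) \left(- \frac{1}{13}\right)\right) = \left(-6\right) \frac{12}{13} = - \frac{72}{13} \approx -5.5385$)
$\left(k{\left(m{\left(11,14 \right)} \right)} + F\right) + 5158 = \left(- 12 \left(-4 + 10 \cdot 11\right) - \frac{72}{13}\right) + 5158 = \left(- 12 \left(-4 + 110\right) - \frac{72}{13}\right) + 5158 = \left(\left(-12\right) 106 - \frac{72}{13}\right) + 5158 = \left(-1272 - \frac{72}{13}\right) + 5158 = - \frac{16608}{13} + 5158 = \frac{50446}{13}$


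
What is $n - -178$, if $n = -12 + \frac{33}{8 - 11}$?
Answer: $155$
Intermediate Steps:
$n = -23$ ($n = -12 + \frac{33}{-3} = -12 + 33 \left(- \frac{1}{3}\right) = -12 - 11 = -23$)
$n - -178 = -23 - -178 = -23 + 178 = 155$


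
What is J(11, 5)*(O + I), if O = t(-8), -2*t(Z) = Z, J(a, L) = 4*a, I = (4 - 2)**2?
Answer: 352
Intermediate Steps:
I = 4 (I = 2**2 = 4)
t(Z) = -Z/2
O = 4 (O = -1/2*(-8) = 4)
J(11, 5)*(O + I) = (4*11)*(4 + 4) = 44*8 = 352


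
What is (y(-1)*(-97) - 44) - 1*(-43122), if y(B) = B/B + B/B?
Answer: 42884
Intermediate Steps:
y(B) = 2 (y(B) = 1 + 1 = 2)
(y(-1)*(-97) - 44) - 1*(-43122) = (2*(-97) - 44) - 1*(-43122) = (-194 - 44) + 43122 = -238 + 43122 = 42884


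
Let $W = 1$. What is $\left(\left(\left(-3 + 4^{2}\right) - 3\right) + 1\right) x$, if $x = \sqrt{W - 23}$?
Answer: $11 i \sqrt{22} \approx 51.595 i$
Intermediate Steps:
$x = i \sqrt{22}$ ($x = \sqrt{1 - 23} = \sqrt{-22} = i \sqrt{22} \approx 4.6904 i$)
$\left(\left(\left(-3 + 4^{2}\right) - 3\right) + 1\right) x = \left(\left(\left(-3 + 4^{2}\right) - 3\right) + 1\right) i \sqrt{22} = \left(\left(\left(-3 + 16\right) - 3\right) + 1\right) i \sqrt{22} = \left(\left(13 - 3\right) + 1\right) i \sqrt{22} = \left(10 + 1\right) i \sqrt{22} = 11 i \sqrt{22}$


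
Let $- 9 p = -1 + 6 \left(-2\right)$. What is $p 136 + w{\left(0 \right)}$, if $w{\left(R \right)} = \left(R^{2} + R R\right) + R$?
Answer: $\frac{1768}{9} \approx 196.44$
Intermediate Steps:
$w{\left(R \right)} = R + 2 R^{2}$ ($w{\left(R \right)} = \left(R^{2} + R^{2}\right) + R = 2 R^{2} + R = R + 2 R^{2}$)
$p = \frac{13}{9}$ ($p = - \frac{-1 + 6 \left(-2\right)}{9} = - \frac{-1 - 12}{9} = \left(- \frac{1}{9}\right) \left(-13\right) = \frac{13}{9} \approx 1.4444$)
$p 136 + w{\left(0 \right)} = \frac{13}{9} \cdot 136 + 0 \left(1 + 2 \cdot 0\right) = \frac{1768}{9} + 0 \left(1 + 0\right) = \frac{1768}{9} + 0 \cdot 1 = \frac{1768}{9} + 0 = \frac{1768}{9}$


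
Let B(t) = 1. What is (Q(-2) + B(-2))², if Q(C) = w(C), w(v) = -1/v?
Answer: 9/4 ≈ 2.2500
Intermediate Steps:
Q(C) = -1/C
(Q(-2) + B(-2))² = (-1/(-2) + 1)² = (-1*(-½) + 1)² = (½ + 1)² = (3/2)² = 9/4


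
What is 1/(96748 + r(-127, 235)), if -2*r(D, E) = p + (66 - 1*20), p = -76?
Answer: 1/96763 ≈ 1.0335e-5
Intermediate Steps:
r(D, E) = 15 (r(D, E) = -(-76 + (66 - 1*20))/2 = -(-76 + (66 - 20))/2 = -(-76 + 46)/2 = -½*(-30) = 15)
1/(96748 + r(-127, 235)) = 1/(96748 + 15) = 1/96763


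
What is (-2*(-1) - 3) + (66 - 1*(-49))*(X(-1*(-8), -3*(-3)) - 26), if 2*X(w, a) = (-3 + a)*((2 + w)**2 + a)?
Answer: 34614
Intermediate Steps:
X(w, a) = (-3 + a)*(a + (2 + w)**2)/2 (X(w, a) = ((-3 + a)*((2 + w)**2 + a))/2 = ((-3 + a)*(a + (2 + w)**2))/2 = (-3 + a)*(a + (2 + w)**2)/2)
(-2*(-1) - 3) + (66 - 1*(-49))*(X(-1*(-8), -3*(-3)) - 26) = (-2*(-1) - 3) + (66 - 1*(-49))*(((-3*(-3))**2/2 - (-9)*(-3)/2 - 3*(2 - 1*(-8))**2/2 + (-3*(-3))*(2 - 1*(-8))**2/2) - 26) = (2 - 3) + (66 + 49)*(((1/2)*9**2 - 3/2*9 - 3*(2 + 8)**2/2 + (1/2)*9*(2 + 8)**2) - 26) = -1 + 115*(((1/2)*81 - 27/2 - 3/2*10**2 + (1/2)*9*10**2) - 26) = -1 + 115*((81/2 - 27/2 - 3/2*100 + (1/2)*9*100) - 26) = -1 + 115*((81/2 - 27/2 - 150 + 450) - 26) = -1 + 115*(327 - 26) = -1 + 115*301 = -1 + 34615 = 34614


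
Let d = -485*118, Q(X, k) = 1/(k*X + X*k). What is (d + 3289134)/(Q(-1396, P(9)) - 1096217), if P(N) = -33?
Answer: -297774706944/101001049511 ≈ -2.9482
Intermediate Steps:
Q(X, k) = 1/(2*X*k) (Q(X, k) = 1/(X*k + X*k) = 1/(2*X*k))
d = -57230
(d + 3289134)/(Q(-1396, P(9)) - 1096217) = (-57230 + 3289134)/((½)/(-1396*(-33)) - 1096217) = 3231904/((½)*(-1/1396)*(-1/33) - 1096217) = 3231904/(1/92136 - 1096217) = 3231904/(-101001049511/92136) = 3231904*(-92136/101001049511) = -297774706944/101001049511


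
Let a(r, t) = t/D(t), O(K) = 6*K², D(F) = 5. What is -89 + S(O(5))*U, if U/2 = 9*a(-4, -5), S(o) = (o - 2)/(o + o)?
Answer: -2447/25 ≈ -97.880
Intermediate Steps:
S(o) = (-2 + o)/(2*o) (S(o) = (-2 + o)/((2*o)) = (-2 + o)*(1/(2*o)) = (-2 + o)/(2*o))
a(r, t) = t/5
U = -18 (U = 2*(9*((⅕)*(-5))) = 2*(9*(-1)) = 2*(-9) = -18)
-89 + S(O(5))*U = -89 + ((-2 + 6*5²)/(2*((6*5²))))*(-18) = -89 + ((-2 + 6*25)/(2*((6*25))))*(-18) = -89 + ((½)*(-2 + 150)/150)*(-18) = -89 + ((½)*(1/150)*148)*(-18) = -89 + (37/75)*(-18) = -89 - 222/25 = -2447/25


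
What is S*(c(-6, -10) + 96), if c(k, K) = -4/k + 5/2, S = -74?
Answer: -22015/3 ≈ -7338.3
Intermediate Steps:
c(k, K) = 5/2 - 4/k (c(k, K) = -4/k + 5*(½) = -4/k + 5/2 = 5/2 - 4/k)
S*(c(-6, -10) + 96) = -74*((5/2 - 4/(-6)) + 96) = -74*((5/2 - 4*(-⅙)) + 96) = -74*((5/2 + ⅔) + 96) = -74*(19/6 + 96) = -74*595/6 = -22015/3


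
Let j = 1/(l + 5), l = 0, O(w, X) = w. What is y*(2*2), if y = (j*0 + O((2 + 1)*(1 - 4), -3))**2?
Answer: 324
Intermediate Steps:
j = 1/5 (j = 1/(0 + 5) = 1/5 ≈ 0.20000)
y = 81 (y = ((1/5)*0 + (2 + 1)*(1 - 4))**2 = (0 + 3*(-3))**2 = (0 - 9)**2 = (-9)**2 = 81)
y*(2*2) = 81*(2*2) = 81*4 = 324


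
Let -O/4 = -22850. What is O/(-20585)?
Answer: -18280/4117 ≈ -4.4401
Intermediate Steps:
O = 91400 (O = -4*(-22850) = 91400)
O/(-20585) = 91400/(-20585) = 91400*(-1/20585) = -18280/4117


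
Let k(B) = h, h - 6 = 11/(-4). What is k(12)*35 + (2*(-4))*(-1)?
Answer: 487/4 ≈ 121.75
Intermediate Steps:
h = 13/4 (h = 6 + 11/(-4) = 6 + 11*(-1/4) = 6 - 11/4 = 13/4 ≈ 3.2500)
k(B) = 13/4
k(12)*35 + (2*(-4))*(-1) = (13/4)*35 + (2*(-4))*(-1) = 455/4 - 8*(-1) = 455/4 + 8 = 487/4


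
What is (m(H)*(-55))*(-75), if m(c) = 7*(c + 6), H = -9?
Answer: -86625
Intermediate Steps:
m(c) = 42 + 7*c (m(c) = 7*(6 + c) = 42 + 7*c)
(m(H)*(-55))*(-75) = ((42 + 7*(-9))*(-55))*(-75) = ((42 - 63)*(-55))*(-75) = -21*(-55)*(-75) = 1155*(-75) = -86625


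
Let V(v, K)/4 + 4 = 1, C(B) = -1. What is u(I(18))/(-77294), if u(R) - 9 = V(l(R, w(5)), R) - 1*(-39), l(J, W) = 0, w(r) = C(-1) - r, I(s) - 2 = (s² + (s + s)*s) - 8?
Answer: -18/38647 ≈ -0.00046575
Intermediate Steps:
I(s) = -6 + 3*s² (I(s) = 2 + ((s² + (s + s)*s) - 8) = 2 + ((s² + (2*s)*s) - 8) = 2 + ((s² + 2*s²) - 8) = 2 + (3*s² - 8) = 2 + (-8 + 3*s²) = -6 + 3*s²)
w(r) = -1 - r
V(v, K) = -12 (V(v, K) = -16 + 4*1 = -16 + 4 = -12)
u(R) = 36 (u(R) = 9 + (-12 - 1*(-39)) = 9 + (-12 + 39) = 9 + 27 = 36)
u(I(18))/(-77294) = 36/(-77294) = 36*(-1/77294) = -18/38647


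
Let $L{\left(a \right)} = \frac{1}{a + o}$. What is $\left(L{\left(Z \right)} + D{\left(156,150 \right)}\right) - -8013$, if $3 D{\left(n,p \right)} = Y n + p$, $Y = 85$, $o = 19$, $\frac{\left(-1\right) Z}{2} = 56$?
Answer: $\frac{1160918}{93} \approx 12483.0$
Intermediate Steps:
$Z = -112$ ($Z = \left(-2\right) 56 = -112$)
$L{\left(a \right)} = \frac{1}{19 + a}$ ($L{\left(a \right)} = \frac{1}{a + 19} = \frac{1}{19 + a}$)
$D{\left(n,p \right)} = \frac{p}{3} + \frac{85 n}{3}$ ($D{\left(n,p \right)} = \frac{85 n + p}{3} = \frac{p + 85 n}{3} = \frac{p}{3} + \frac{85 n}{3}$)
$\left(L{\left(Z \right)} + D{\left(156,150 \right)}\right) - -8013 = \left(\frac{1}{19 - 112} + \left(\frac{1}{3} \cdot 150 + \frac{85}{3} \cdot 156\right)\right) - -8013 = \left(\frac{1}{-93} + \left(50 + 4420\right)\right) + 8013 = \left(- \frac{1}{93} + 4470\right) + 8013 = \frac{415709}{93} + 8013 = \frac{1160918}{93}$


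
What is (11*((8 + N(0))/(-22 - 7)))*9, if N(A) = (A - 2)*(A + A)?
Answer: -792/29 ≈ -27.310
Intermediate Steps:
N(A) = 2*A*(-2 + A) (N(A) = (-2 + A)*(2*A) = 2*A*(-2 + A))
(11*((8 + N(0))/(-22 - 7)))*9 = (11*((8 + 2*0*(-2 + 0))/(-22 - 7)))*9 = (11*((8 + 2*0*(-2))/(-29)))*9 = (11*((8 + 0)*(-1/29)))*9 = (11*(8*(-1/29)))*9 = (11*(-8/29))*9 = -88/29*9 = -792/29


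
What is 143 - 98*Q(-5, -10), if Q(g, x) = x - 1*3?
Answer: 1417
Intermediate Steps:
Q(g, x) = -3 + x (Q(g, x) = x - 3 = -3 + x)
143 - 98*Q(-5, -10) = 143 - 98*(-3 - 10) = 143 - 98*(-13) = 143 + 1274 = 1417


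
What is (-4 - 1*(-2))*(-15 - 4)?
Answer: 38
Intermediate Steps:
(-4 - 1*(-2))*(-15 - 4) = (-4 + 2)*(-19) = -2*(-19) = 38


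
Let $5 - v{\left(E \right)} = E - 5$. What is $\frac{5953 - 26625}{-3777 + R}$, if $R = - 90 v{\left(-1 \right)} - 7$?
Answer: $\frac{10336}{2387} \approx 4.3301$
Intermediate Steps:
$v{\left(E \right)} = 10 - E$ ($v{\left(E \right)} = 5 - \left(E - 5\right) = 5 - \left(-5 + E\right) = 10 - E$)
$R = -997$ ($R = - 90 \left(10 - -1\right) - 7 = - 90 \left(10 + 1\right) - 7 = \left(-90\right) 11 - 7 = -990 - 7 = -997$)
$\frac{5953 - 26625}{-3777 + R} = \frac{5953 - 26625}{-3777 - 997} = - \frac{20672}{-4774} = \left(-20672\right) \left(- \frac{1}{4774}\right) = \frac{10336}{2387}$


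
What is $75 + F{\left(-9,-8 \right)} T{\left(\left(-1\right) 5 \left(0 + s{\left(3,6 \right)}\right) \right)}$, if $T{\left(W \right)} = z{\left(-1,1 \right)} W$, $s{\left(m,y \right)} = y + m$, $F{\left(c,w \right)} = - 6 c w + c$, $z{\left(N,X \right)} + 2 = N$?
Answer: $-59460$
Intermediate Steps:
$z{\left(N,X \right)} = -2 + N$
$F{\left(c,w \right)} = c - 6 c w$ ($F{\left(c,w \right)} = - 6 c w + c = c - 6 c w$)
$s{\left(m,y \right)} = m + y$
$T{\left(W \right)} = - 3 W$ ($T{\left(W \right)} = \left(-2 - 1\right) W = - 3 W$)
$75 + F{\left(-9,-8 \right)} T{\left(\left(-1\right) 5 \left(0 + s{\left(3,6 \right)}\right) \right)} = 75 + - 9 \left(1 - -48\right) \left(- 3 \left(-1\right) 5 \left(0 + \left(3 + 6\right)\right)\right) = 75 + - 9 \left(1 + 48\right) \left(- 3 \left(- 5 \left(0 + 9\right)\right)\right) = 75 + \left(-9\right) 49 \left(- 3 \left(\left(-5\right) 9\right)\right) = 75 - 441 \left(\left(-3\right) \left(-45\right)\right) = 75 - 59535 = -59460$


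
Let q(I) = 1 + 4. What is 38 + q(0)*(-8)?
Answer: -2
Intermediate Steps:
q(I) = 5
38 + q(0)*(-8) = 38 + 5*(-8) = 38 - 40 = -2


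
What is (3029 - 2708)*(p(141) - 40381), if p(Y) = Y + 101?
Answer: -12884619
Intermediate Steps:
p(Y) = 101 + Y
(3029 - 2708)*(p(141) - 40381) = (3029 - 2708)*((101 + 141) - 40381) = 321*(242 - 40381) = 321*(-40139) = -12884619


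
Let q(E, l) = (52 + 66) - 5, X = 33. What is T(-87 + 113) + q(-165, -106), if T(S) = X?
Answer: 146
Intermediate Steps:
T(S) = 33
q(E, l) = 113 (q(E, l) = 118 - 5 = 113)
T(-87 + 113) + q(-165, -106) = 33 + 113 = 146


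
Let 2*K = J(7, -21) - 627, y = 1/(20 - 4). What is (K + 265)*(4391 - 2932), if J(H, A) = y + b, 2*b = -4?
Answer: -2309597/32 ≈ -72175.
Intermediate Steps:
b = -2 (b = (1/2)*(-4) = -2)
y = 1/16 ≈ 0.062500
J(H, A) = -31/16 (J(H, A) = 1/16 - 2 = -31/16)
K = -10063/32 (K = (-31/16 - 627)/2 = (1/2)*(-10063/16) = -10063/32 ≈ -314.47)
(K + 265)*(4391 - 2932) = (-10063/32 + 265)*(4391 - 2932) = -1583/32*1459 = -2309597/32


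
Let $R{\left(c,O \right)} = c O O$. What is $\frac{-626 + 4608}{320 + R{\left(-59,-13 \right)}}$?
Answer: $- \frac{3982}{9651} \approx -0.4126$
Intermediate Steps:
$R{\left(c,O \right)} = c O^{2}$ ($R{\left(c,O \right)} = O c O = c O^{2}$)
$\frac{-626 + 4608}{320 + R{\left(-59,-13 \right)}} = \frac{-626 + 4608}{320 - 59 \left(-13\right)^{2}} = \frac{3982}{320 - 9971} = \frac{3982}{-9651} = 3982 \left(- \frac{1}{9651}\right) = - \frac{3982}{9651}$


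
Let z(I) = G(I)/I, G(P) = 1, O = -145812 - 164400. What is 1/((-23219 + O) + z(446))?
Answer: -446/148710225 ≈ -2.9991e-6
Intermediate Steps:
O = -310212
z(I) = 1/I
1/((-23219 + O) + z(446)) = 1/((-23219 - 310212) + 1/446) = 1/(-333431 + 1/446) = 1/(-148710225/446) = -446/148710225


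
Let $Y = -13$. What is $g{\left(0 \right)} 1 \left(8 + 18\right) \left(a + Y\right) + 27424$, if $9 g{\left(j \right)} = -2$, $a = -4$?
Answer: $\frac{247700}{9} \approx 27522.0$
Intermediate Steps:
$g{\left(j \right)} = - \frac{2}{9}$ ($g{\left(j \right)} = \frac{1}{9} \left(-2\right) = - \frac{2}{9}$)
$g{\left(0 \right)} 1 \left(8 + 18\right) \left(a + Y\right) + 27424 = \left(- \frac{2}{9}\right) 1 \left(8 + 18\right) \left(-4 - 13\right) + 27424 = - \frac{2 \cdot 26 \left(-17\right)}{9} + 27424 = \left(- \frac{2}{9}\right) \left(-442\right) + 27424 = \frac{884}{9} + 27424 = \frac{247700}{9}$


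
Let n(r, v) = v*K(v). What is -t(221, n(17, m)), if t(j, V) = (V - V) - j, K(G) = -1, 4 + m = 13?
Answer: 221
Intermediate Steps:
m = 9 (m = -4 + 13 = 9)
n(r, v) = -v (n(r, v) = v*(-1) = -v)
t(j, V) = -j (t(j, V) = 0 - j = -j)
-t(221, n(17, m)) = -(-1)*221 = -1*(-221) = 221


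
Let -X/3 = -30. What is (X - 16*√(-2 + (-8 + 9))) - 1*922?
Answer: -832 - 16*I ≈ -832.0 - 16.0*I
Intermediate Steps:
X = 90 (X = -3*(-30) = 90)
(X - 16*√(-2 + (-8 + 9))) - 1*922 = (90 - 16*√(-2 + (-8 + 9))) - 1*922 = (90 - 16*√(-2 + 1)) - 922 = (90 - 16*I) - 922 = -832 - 16*I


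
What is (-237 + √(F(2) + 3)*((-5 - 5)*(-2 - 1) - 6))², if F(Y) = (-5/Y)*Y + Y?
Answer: 56169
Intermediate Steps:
F(Y) = -5 + Y
(-237 + √(F(2) + 3)*((-5 - 5)*(-2 - 1) - 6))² = (-237 + √((-5 + 2) + 3)*((-5 - 5)*(-2 - 1) - 6))² = (-237 + √(-3 + 3)*(-10*(-3) - 6))² = (-237 + √0*(30 - 6))² = (-237 + 0*24)² = (-237 + 0)² = (-237)² = 56169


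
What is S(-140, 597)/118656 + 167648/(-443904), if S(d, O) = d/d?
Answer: -12950519/34291584 ≈ -0.37766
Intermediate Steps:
S(d, O) = 1
S(-140, 597)/118656 + 167648/(-443904) = 1/118656 + 167648/(-443904) = 1*(1/118656) + 167648*(-1/443904) = 1/118656 - 5239/13872 = -12950519/34291584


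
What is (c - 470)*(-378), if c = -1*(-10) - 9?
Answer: 177282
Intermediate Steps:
c = 1 (c = 10 - 9 = 1)
(c - 470)*(-378) = (1 - 470)*(-378) = -469*(-378) = 177282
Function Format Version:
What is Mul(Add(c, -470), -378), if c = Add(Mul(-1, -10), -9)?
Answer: 177282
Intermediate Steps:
c = 1 (c = Add(10, -9) = 1)
Mul(Add(c, -470), -378) = Mul(Add(1, -470), -378) = Mul(-469, -378) = 177282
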